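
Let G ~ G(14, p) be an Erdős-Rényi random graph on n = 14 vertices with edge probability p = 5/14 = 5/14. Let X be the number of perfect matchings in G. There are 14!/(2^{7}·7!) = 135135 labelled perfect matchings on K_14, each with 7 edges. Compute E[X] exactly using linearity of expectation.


K_14 has 14!/(2^{7}·7!) = 135135 labelled perfect matchings.
For each such perfect matching H, let X_H = 1 if all 7 edges of H are present in G. Then P[X_H = 1] = p^{7} = (5/14)^{7} = 78125/105413504.
By linearity: E[X] = Σ_H E[X_H] = 135135 · p^{7} = 135135 · 78125/105413504 = 1508203125/15059072.
Numerically: E[X] ≈ 100.

E[X] = 135135 · (5/14)^{7} = 1508203125/15059072 ≈ 100.


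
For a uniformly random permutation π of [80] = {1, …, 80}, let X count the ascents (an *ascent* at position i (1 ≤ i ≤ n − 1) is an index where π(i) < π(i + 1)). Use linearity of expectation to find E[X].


Write X = Σ X_I over i = 1, …, 79, with X_I the indicator of one ascent.
There are 79 indicators.
For each fixed i, the pair (π(i), π(i+1)) is a uniformly random ordered pair of distinct values from {1, …, 80}; by symmetry P[π(i) < π(i+1)] = 1/2.
By linearity: E[X] = 79 · (1/2) = (80 − 1) · (1/2) = 79/2 ≈ 39.5000.

E[X] = 79/2 = 39.5000.


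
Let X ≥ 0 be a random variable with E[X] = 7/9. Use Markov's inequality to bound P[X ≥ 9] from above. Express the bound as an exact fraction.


μ = E[X] = 7/9, a = 9.
Markov: P[X ≥ 9] ≤ μ/a = (7/9)/9 = 7/81.
Numerically: ≈ 0.086420.
(Since a = 9 > μ = 0.777778, the bound 7/81 is < 1 and informative.)

P[X ≥ 9] ≤ 7/81 ≈ 0.086420.


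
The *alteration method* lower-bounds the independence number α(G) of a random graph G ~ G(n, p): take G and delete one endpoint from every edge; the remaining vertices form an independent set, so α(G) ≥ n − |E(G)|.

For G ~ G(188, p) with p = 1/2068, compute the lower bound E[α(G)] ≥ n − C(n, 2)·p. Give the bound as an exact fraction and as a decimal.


E[|E(G)|] = C(188, 2)·p = 17578 · (1/2068) = 17/2.
E[α(G)] ≥ n − E[|E(G)|] = 188 − 17/2 = 359/2.
Numerically: ≈ 179.500000.
(This is only a lower bound; the true E[α(G)] may be larger.)

E[α(G)] ≥ 359/2 ≈ 179.500000.


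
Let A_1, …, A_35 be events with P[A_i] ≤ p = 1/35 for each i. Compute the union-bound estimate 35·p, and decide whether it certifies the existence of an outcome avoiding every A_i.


Union bound: P[∪_{i=1}^{35} A_i] ≤ Σ_i P[A_i] ≤ 35·p = 35·(1/35) = 1.
Numerically: 1 ≈ 1.000.
Is 1 < 1? NO.
Since the bound 1 is ≥ 1, the union bound is uninformative here; it does NOT by itself certify existence.

35·p = 1 ≈ 1.000; existence NOT certified by the union bound.


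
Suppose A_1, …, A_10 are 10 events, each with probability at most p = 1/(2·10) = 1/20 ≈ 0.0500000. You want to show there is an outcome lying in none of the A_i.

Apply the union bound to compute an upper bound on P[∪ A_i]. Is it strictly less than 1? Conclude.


Union bound: P[∪_{i=1}^{10} A_i] ≤ Σ_i P[A_i] ≤ 10·p = 10·(1/20) = 1/2.
Numerically: 1/2 ≈ 0.5000000.
Is 1/2 < 1? YES.
Since P[∪ A_i] ≤ 1/2 < 1, the complement has P[∩ A_i^c] ≥ 1 − 1/2 = 1/2 > 0, so some outcome avoids every A_i.

10·p = 1/2 ≈ 0.5000000; existence CERTIFIED by the union bound.


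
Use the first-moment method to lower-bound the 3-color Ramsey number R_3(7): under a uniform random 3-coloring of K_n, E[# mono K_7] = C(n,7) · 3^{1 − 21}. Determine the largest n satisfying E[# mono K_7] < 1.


We need C(n, 7) · 3^{1 − 21} < 1, i.e. C(n, 7) < 3^{21 − 1} = 3486784401.
Check values of n near the boundary:
  n = 76: C(76, 7) = 2186189400; 2186189400 < 3486784401? YES
  n = 77: C(77, 7) = 2404808340; 2404808340 < 3486784401? YES
  n = 78: C(78, 7) = 2641902120; 2641902120 < 3486784401? YES
  n = 79: C(79, 7) = 2898753715; 2898753715 < 3486784401? YES
  n = 80: C(80, 7) = 3176716400; 3176716400 < 3486784401? YES
  n = 81: C(81, 7) = 3477216600; 3477216600 < 3486784401? YES
  n = 82: C(82, 7) = 3801756816; 3801756816 < 3486784401? NO
  n = 83: C(83, 7) = 4151918628; 4151918628 < 3486784401? NO
  n = 84: C(84, 7) = 4529365776; 4529365776 < 3486784401? NO
The largest n with C(n, 7) < 3486784401 is n = 81 (where E[X] = 42928600/43046721 ≈ 0.9973). Hence R_3(7) > 81, i.e. R_3(7) ≥ 82.

Largest n = 81; hence R_3(7) > 81.


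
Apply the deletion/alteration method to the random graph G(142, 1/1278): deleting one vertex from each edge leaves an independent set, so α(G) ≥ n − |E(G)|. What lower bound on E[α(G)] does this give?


E[|E(G)|] = C(142, 2)·p = 10011 · (1/1278) = 47/6.
E[α(G)] ≥ n − E[|E(G)|] = 142 − 47/6 = 805/6.
Numerically: ≈ 134.166667.
(This is only a lower bound; the true E[α(G)] may be larger.)

E[α(G)] ≥ 805/6 ≈ 134.166667.


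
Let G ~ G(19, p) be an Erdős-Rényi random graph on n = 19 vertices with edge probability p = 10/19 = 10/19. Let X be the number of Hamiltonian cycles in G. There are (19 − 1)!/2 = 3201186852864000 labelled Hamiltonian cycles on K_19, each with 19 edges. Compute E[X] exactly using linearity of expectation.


K_19 has (19 − 1)!/2 = 3201186852864000 labelled Hamiltonian cycles.
For each such Hamiltonian cycle H, let X_H = 1 if all 19 edges of H are present in G. Then P[X_H = 1] = p^{19} = (10/19)^{19} = 10000000000000000000/1978419655660313589123979.
By linearity: E[X] = Σ_H E[X_H] = 3201186852864000 · p^{19} = 3201186852864000 · 10000000000000000000/1978419655660313589123979 = 32011868528640000000000000000000000/1978419655660313589123979.
Numerically: E[X] ≈ 1.62e+10.

E[X] = 3201186852864000 · (10/19)^{19} = 32011868528640000000000000000000000/1978419655660313589123979 ≈ 1.62e+10.


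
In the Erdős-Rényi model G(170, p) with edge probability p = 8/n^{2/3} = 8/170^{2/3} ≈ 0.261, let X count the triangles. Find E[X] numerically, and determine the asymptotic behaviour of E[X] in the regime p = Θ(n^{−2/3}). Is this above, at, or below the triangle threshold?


Number of potential triangles: C(170, 3) = 804440.
Each occurs with probability p³ ≈ (0.261)³ ≈ 1.77163e-02.
By linearity: E[X] = C(170, 3)·p³ ≈ 804440 · 1.77163e-02 ≈ 14251.671.
Since α = 2/3 < 1, p = c/n^{2/3} ≫ 1/n is above the triangle threshold p ~ 1/n. Asymptotically E[X] ~ (c³/6)·n^{3(1−α)} = (8³/6)·n^{1} → ∞; triangles are abundant w.h.p.

E[X] ≈ 14251.671; in regime p = Θ(1/n^{2/3}) E[X] diverges (above the triangle threshold p ~ 1/n).


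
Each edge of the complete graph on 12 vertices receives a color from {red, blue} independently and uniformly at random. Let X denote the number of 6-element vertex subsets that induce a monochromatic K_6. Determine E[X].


Let X = Σ_S X_S over the C(12, 6) = 924 subsets S of size 6, where X_S = 1 if the K_6 on S is monochromatic.
For a fixed S, the K_6 on S has C(6, 2) = 15 edges. P[all 15 edges red] = (1/2)^15, and likewise for blue, so P[monochromatic] = 2·(1/2)^15 = 2^{1 − 15} = 1/16384.
By linearity: E[X] = C(12, 6) · 2^{1 − 15} = 924 · 1/16384 = 231/4096.
Numerically: E[X] ≈ 0.056.

E[X] = C(12,6)·2^(1−C(6,2)) = 231/4096 ≈ 0.056.


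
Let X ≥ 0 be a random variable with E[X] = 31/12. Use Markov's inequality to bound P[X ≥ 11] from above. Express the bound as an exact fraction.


μ = E[X] = 31/12, a = 11.
Markov: P[X ≥ 11] ≤ μ/a = (31/12)/11 = 31/132.
Numerically: ≈ 0.235.
(Since a = 11 > μ = 2.583, the bound 31/132 is < 1 and informative.)

P[X ≥ 11] ≤ 31/132 ≈ 0.235.


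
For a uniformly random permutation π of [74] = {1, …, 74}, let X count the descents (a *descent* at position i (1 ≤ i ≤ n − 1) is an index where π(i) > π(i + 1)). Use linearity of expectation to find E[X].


Write X = Σ X_I over i = 1, …, 73, with X_I the indicator of one descent.
There are 73 indicators.
For each fixed i, the pair (π(i), π(i+1)) is a uniformly random ordered pair of distinct values from {1, …, 74}; by symmetry P[π(i) > π(i+1)] = 1/2.
By linearity: E[X] = 73 · (1/2) = (74 − 1) · (1/2) = 73/2 ≈ 36.5000.

E[X] = 73/2 = 36.5000.


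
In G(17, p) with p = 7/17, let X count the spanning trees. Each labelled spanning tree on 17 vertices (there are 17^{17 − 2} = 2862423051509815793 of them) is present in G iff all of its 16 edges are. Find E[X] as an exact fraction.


K_17 has 17^{17 − 2} = 2862423051509815793 labelled spanning trees.
For each such spanning tree H, let X_H = 1 if all 16 edges of H are present in G. Then P[X_H = 1] = p^{16} = (7/17)^{16} = 33232930569601/48661191875666868481.
By linearity of expectation: E[X] = Σ_H E[X_H] = 2862423051509815793 · p^{16} = 2862423051509815793 · 33232930569601/48661191875666868481 = 33232930569601/17.
Numerically: E[X] ≈ 1.9549e+12.

E[X] = 2862423051509815793 · (7/17)^{16} = 33232930569601/17 ≈ 1.9549e+12.


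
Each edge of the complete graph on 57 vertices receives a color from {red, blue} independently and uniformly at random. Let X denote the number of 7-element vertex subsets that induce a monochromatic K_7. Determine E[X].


Let X = Σ_S X_S over the C(57, 7) = 264385836 subsets S of size 7, where X_S = 1 if the K_7 on S is monochromatic.
For a fixed S, the K_7 on S has C(7, 2) = 21 edges. P[all 21 edges red] = (1/2)^21, and likewise for blue, so P[monochromatic] = 2·(1/2)^21 = 2^{1 − 21} = 1/1048576.
By linearity of expectation: E[X] = C(57, 7) · 2^{1 − 21} = 264385836 · 1/1048576 = 66096459/262144.
Numerically: E[X] ≈ 252.137981.

E[X] = C(57,7)·2^(1−C(7,2)) = 66096459/262144 ≈ 252.137981.


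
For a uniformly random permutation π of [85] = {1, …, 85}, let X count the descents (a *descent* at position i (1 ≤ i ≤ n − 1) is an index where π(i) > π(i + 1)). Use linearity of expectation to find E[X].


Write X = Σ X_I over i = 1, …, 84, with X_I the indicator of one descent.
There are 84 indicators.
For each fixed i, the pair (π(i), π(i+1)) is a uniformly random ordered pair of distinct values from {1, …, 85}; by symmetry P[π(i) > π(i+1)] = 1/2.
By linearity: E[X] = 84 · (1/2) = (85 − 1) · (1/2) = 42 ≈ 42.00000.

E[X] = 42 = 42.00000.


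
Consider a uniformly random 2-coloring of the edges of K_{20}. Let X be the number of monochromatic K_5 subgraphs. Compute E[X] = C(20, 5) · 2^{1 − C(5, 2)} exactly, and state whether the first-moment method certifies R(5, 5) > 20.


E[X] = C(20, 5) · 2^{1 − 10} = 15504 · 2^{−9} = 15504/512.
As a reduced fraction: E[X] = 969/32 ≈ 30.2812500.
Is E[X] < 1? NO.
Since E[X] ≥ 1, the first-moment bound is inconclusive at n = 20; it does NOT by itself certify R(5, 5) > 20.

E[X] = 969/32 ≈ 30.2812500; E[X] ≥ 1; first-moment method inconclusive here.


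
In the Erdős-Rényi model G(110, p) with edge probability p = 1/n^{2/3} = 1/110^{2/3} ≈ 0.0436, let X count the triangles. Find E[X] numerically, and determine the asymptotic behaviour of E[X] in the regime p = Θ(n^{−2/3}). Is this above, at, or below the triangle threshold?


Number of potential triangles: C(110, 3) = 215820.
Each occurs with probability p³ ≈ (0.0436)³ ≈ 8.26446e-05.
By linearity: E[X] = C(110, 3)·p³ ≈ 215820 · 8.26446e-05 ≈ 17.836.
Since α = 2/3 < 1, p = c/n^{2/3} ≫ 1/n is above the triangle threshold p ~ 1/n. Asymptotically E[X] ~ (c³/6)·n^{3(1−α)} = (1³/6)·n^{1} → ∞; triangles are abundant w.h.p.

E[X] ≈ 17.836; in regime p = Θ(1/n^{2/3}) E[X] diverges (above the triangle threshold p ~ 1/n).


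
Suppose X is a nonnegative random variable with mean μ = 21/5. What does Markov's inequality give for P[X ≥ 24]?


μ = E[X] = 21/5, a = 24.
Markov: P[X ≥ 24] ≤ μ/a = (21/5)/24 = 7/40.
Numerically: ≈ 0.175000.
(Since a = 24 > μ = 4.200000, the bound 7/40 is < 1 and informative.)

P[X ≥ 24] ≤ 7/40 ≈ 0.175000.


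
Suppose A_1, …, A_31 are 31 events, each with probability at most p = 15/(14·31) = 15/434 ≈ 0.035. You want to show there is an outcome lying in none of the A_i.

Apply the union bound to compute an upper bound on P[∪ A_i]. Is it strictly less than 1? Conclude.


Union bound: P[∪_{i=1}^{31} A_i] ≤ Σ_i P[A_i] ≤ 31·p = 31·(15/434) = 15/14.
Numerically: 15/14 ≈ 1.071.
Is 15/14 < 1? NO.
Since the bound 15/14 is ≥ 1, the union bound is uninformative here; it does NOT by itself certify existence.

31·p = 15/14 ≈ 1.071; existence NOT certified by the union bound.


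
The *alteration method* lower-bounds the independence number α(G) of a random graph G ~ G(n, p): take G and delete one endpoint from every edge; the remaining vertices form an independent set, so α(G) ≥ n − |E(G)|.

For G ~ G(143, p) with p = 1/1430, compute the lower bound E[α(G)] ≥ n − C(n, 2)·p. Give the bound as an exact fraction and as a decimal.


E[|E(G)|] = C(143, 2)·p = 10153 · (1/1430) = 71/10.
E[α(G)] ≥ n − E[|E(G)|] = 143 − 71/10 = 1359/10.
Numerically: ≈ 135.9000.
(This is only a lower bound; the true E[α(G)] may be larger.)

E[α(G)] ≥ 1359/10 ≈ 135.9000.


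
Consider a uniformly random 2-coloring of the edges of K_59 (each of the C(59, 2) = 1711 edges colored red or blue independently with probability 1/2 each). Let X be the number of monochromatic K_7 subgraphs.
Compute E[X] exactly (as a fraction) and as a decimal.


Let X = Σ_S X_S over the C(59, 7) = 341149446 subsets S of size 7, where X_S = 1 if the K_7 on S is monochromatic.
For a fixed S, the K_7 on S has C(7, 2) = 21 edges. P[all 21 edges red] = (1/2)^21, and likewise for blue, so P[monochromatic] = 2·(1/2)^21 = 2^{1 − 21} = 1/1048576.
By linearity of expectation: E[X] = C(59, 7) · 2^{1 − 21} = 341149446 · 1/1048576 = 170574723/524288.
Numerically: E[X] ≈ 325.345.

E[X] = C(59,7)·2^(1−C(7,2)) = 170574723/524288 ≈ 325.345.


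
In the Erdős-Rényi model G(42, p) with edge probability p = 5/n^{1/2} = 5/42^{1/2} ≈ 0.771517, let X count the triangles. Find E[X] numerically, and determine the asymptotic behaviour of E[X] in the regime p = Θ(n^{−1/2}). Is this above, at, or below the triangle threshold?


Number of potential triangles: C(42, 3) = 11480.
Each occurs with probability p³ ≈ (0.771517)³ ≈ 4.59236161e-01.
By linearity: E[X] = C(42, 3)·p³ ≈ 11480 · 4.59236161e-01 ≈ 5272.031124.
Since α = 1/2 < 1, p = c/n^{1/2} ≫ 1/n is above the triangle threshold p ~ 1/n. Asymptotically E[X] ~ (c³/6)·n^{3(1−α)} = (5³/6)·n^{1.5} → ∞; triangles are abundant w.h.p.

E[X] ≈ 5272.031124; in regime p = Θ(1/n^{1/2}) E[X] diverges (above the triangle threshold p ~ 1/n).


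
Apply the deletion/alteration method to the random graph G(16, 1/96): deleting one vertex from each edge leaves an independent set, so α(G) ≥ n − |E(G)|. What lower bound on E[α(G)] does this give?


E[|E(G)|] = C(16, 2)·p = 120 · (1/96) = 5/4.
E[α(G)] ≥ n − E[|E(G)|] = 16 − 5/4 = 59/4.
Numerically: ≈ 14.75000.
(This is only a lower bound; the true E[α(G)] may be larger.)

E[α(G)] ≥ 59/4 ≈ 14.75000.


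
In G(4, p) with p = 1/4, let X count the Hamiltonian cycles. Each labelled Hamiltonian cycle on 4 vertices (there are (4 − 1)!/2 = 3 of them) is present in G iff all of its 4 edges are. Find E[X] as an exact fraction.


K_4 has (4 − 1)!/2 = 3 labelled Hamiltonian cycles.
For each such Hamiltonian cycle H, let X_H = 1 if all 4 edges of H are present in G. Then P[X_H = 1] = p^{4} = (1/4)^{4} = 1/256.
Summing the indicators: E[X] = Σ_H E[X_H] = 3 · p^{4} = 3 · 1/256 = 3/256.
Numerically: E[X] ≈ 0.01172.

E[X] = 3 · (1/4)^{4} = 3/256 ≈ 0.01172.


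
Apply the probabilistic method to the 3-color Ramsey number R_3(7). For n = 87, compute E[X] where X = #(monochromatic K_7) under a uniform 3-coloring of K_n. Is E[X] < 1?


E[X] = C(87, 7) · 3^{1 − 21} = 5843355957 · 3^{−20} = 5843355957/3486784401.
As a reduced fraction: E[X] = 72140197/43046721 ≈ 1.6759.
Is E[X] < 1? NO.
Since E[X] ≥ 1, the first-moment bound is inconclusive at n = 87; it does NOT by itself certify R_3(7) > 87.

E[X] = 72140197/43046721 ≈ 1.6759; E[X] ≥ 1; first-moment method inconclusive here.


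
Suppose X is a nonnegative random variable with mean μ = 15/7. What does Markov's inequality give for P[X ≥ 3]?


μ = E[X] = 15/7, a = 3.
Markov: P[X ≥ 3] ≤ μ/a = (15/7)/3 = 5/7.
Numerically: ≈ 0.71429.
(Since a = 3 > μ = 2.14286, the bound 5/7 is < 1 and informative.)

P[X ≥ 3] ≤ 5/7 ≈ 0.71429.


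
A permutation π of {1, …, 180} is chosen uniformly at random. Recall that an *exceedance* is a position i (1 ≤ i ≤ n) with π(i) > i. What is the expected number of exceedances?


Write X = Σ_{i=1}^{180} X_i, where X_i = 1_{π(i) > i}.
For each fixed i, π(i) is uniform over {1, …, 180} (marginal of a uniform permutation), so P[π(i) > i] = (n − i)/n. Summing: Σ_{i=1}^{180} (n − i)/n = (0 + 1 + … + 179)/180 = 180(180 − 1)/(2·180) = (180 − 1)/2.
Hence E[X] = Σ_{i=1}^{180} (180 − i)/180 = 179/2 ≈ 89.500.

E[X] = 179/2 = 89.500.


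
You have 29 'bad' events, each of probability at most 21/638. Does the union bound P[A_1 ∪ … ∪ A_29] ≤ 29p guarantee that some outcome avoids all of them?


Union bound: P[∪_{i=1}^{29} A_i] ≤ Σ_i P[A_i] ≤ 29·p = 29·(21/638) = 21/22.
Numerically: 21/22 ≈ 0.95455.
Is 21/22 < 1? YES.
Since P[∪ A_i] ≤ 21/22 < 1, the complement has P[∩ A_i^c] ≥ 1 − 21/22 = 1/22 > 0, so some outcome avoids every A_i.

29·p = 21/22 ≈ 0.95455; existence CERTIFIED by the union bound.


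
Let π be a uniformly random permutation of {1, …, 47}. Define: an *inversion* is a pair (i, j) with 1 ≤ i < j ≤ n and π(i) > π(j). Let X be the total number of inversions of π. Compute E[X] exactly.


Write X = Σ X_I over the C(47, 2) = 1081 pairs i < j, with X_I the indicator of one inversion.
There are 1081 indicators.
For each fixed pair i < j, the values π(i) and π(j) are two distinct elements of {1, …, 47} in uniformly random order; by symmetry P[π(i) > π(j)] = 1/2.
By linearity: E[X] = 1081 · (1/2) = C(47, 2) · (1/2) = 1081/2 = 1081/2 ≈ 540.500.

E[X] = 1081/2 = 540.500.


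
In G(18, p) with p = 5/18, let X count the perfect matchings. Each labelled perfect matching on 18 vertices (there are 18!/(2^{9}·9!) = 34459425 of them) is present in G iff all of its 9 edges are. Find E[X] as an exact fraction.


K_18 has 18!/(2^{9}·9!) = 34459425 labelled perfect matchings.
For each such perfect matching H, let X_H = 1 if all 9 edges of H are present in G. Then P[X_H = 1] = p^{9} = (5/18)^{9} = 1953125/198359290368.
By linearity: E[X] = Σ_H E[X_H] = 34459425 · p^{9} = 34459425 · 1953125/198359290368 = 830908203125/2448880128.
Numerically: E[X] ≈ 339.

E[X] = 34459425 · (5/18)^{9} = 830908203125/2448880128 ≈ 339.


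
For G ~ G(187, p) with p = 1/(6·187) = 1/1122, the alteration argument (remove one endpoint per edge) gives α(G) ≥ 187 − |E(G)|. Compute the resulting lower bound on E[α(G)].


E[|E(G)|] = C(187, 2)·p = 17391 · (1/1122) = 31/2.
E[α(G)] ≥ n − E[|E(G)|] = 187 − 31/2 = 343/2.
Numerically: ≈ 171.500.
(This is only a lower bound; the true E[α(G)] may be larger.)

E[α(G)] ≥ 343/2 ≈ 171.500.


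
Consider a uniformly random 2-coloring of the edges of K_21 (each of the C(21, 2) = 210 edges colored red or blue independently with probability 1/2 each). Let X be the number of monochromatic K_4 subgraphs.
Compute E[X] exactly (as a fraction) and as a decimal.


Let X = Σ_S X_S over the C(21, 4) = 5985 subsets S of size 4, where X_S = 1 if the K_4 on S is monochromatic.
For a fixed S, the K_4 on S has C(4, 2) = 6 edges. P[all 6 edges red] = (1/2)^6, and likewise for blue, so P[monochromatic] = 2·(1/2)^6 = 2^{1 − 6} = 1/32.
By linearity of expectation: E[X] = C(21, 4) · 2^{1 − 6} = 5985 · 1/32 = 5985/32.
Numerically: E[X] ≈ 187.031250.

E[X] = C(21,4)·2^(1−C(4,2)) = 5985/32 ≈ 187.031250.


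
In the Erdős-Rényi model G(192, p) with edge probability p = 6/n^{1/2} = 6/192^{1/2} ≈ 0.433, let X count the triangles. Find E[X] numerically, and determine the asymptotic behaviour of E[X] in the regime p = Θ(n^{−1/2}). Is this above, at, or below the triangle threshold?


Number of potential triangles: C(192, 3) = 1161280.
Each occurs with probability p³ ≈ (0.433)³ ≈ 8.118988e-02.
By linearity: E[X] = C(192, 3)·p³ ≈ 1161280 · 8.118988e-02 ≈ 94284.1857.
Since α = 1/2 < 1, p = c/n^{1/2} ≫ 1/n is above the triangle threshold p ~ 1/n. Asymptotically E[X] ~ (c³/6)·n^{3(1−α)} = (6³/6)·n^{1.5} → ∞; triangles are abundant w.h.p.

E[X] ≈ 94284.1857; in regime p = Θ(1/n^{1/2}) E[X] diverges (above the triangle threshold p ~ 1/n).


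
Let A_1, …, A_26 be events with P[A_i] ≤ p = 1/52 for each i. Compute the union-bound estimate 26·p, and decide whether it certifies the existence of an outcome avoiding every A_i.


Union bound: P[∪_{i=1}^{26} A_i] ≤ Σ_i P[A_i] ≤ 26·p = 26·(1/52) = 1/2.
Numerically: 1/2 ≈ 0.500000.
Is 1/2 < 1? YES.
Since P[∪ A_i] ≤ 1/2 < 1, the complement has P[∩ A_i^c] ≥ 1 − 1/2 = 1/2 > 0, so some outcome avoids every A_i.

26·p = 1/2 ≈ 0.500000; existence CERTIFIED by the union bound.


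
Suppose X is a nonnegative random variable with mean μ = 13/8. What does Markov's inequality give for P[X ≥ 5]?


μ = E[X] = 13/8, a = 5.
Markov: P[X ≥ 5] ≤ μ/a = (13/8)/5 = 13/40.
Numerically: ≈ 0.32500.
(Since a = 5 > μ = 1.62500, the bound 13/40 is < 1 and informative.)

P[X ≥ 5] ≤ 13/40 ≈ 0.32500.


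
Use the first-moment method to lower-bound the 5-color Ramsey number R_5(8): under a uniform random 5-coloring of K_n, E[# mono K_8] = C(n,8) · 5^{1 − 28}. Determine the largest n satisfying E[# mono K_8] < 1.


We need C(n, 8) · 5^{1 − 28} < 1, i.e. C(n, 8) < 5^{28 − 1} = 7450580596923828125.
Check values of n near the boundary:
  n = 860: C(860, 8) = 7182671140665308145; 7182671140665308145 < 7450580596923828125? YES
  n = 861: C(861, 8) = 7250034996615275865; 7250034996615275865 < 7450580596923828125? YES
  n = 862: C(862, 8) = 7317951015318931845; 7317951015318931845 < 7450580596923828125? YES
  n = 863: C(863, 8) = 7386423071602617757; 7386423071602617757 < 7450580596923828125? YES
  n = 864: C(864, 8) = 7455455062926006708; 7455455062926006708 < 7450580596923828125? NO
  n = 865: C(865, 8) = 7525050909487743060; 7525050909487743060 < 7450580596923828125? NO
  n = 866: C(866, 8) = 7595214554331451620; 7595214554331451620 < 7450580596923828125? NO
The largest n with C(n, 8) < 7450580596923828125 is n = 863 (where E[X] = 7386423071602617757/7450580596923828125 ≈ 0.99139). Hence R_5(8) > 863, i.e. R_5(8) ≥ 864.

Largest n = 863; hence R_5(8) > 863.


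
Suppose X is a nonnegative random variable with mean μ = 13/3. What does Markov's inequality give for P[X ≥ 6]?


μ = E[X] = 13/3, a = 6.
Markov: P[X ≥ 6] ≤ μ/a = (13/3)/6 = 13/18.
Numerically: ≈ 0.722.
(Since a = 6 > μ = 4.333, the bound 13/18 is < 1 and informative.)

P[X ≥ 6] ≤ 13/18 ≈ 0.722.


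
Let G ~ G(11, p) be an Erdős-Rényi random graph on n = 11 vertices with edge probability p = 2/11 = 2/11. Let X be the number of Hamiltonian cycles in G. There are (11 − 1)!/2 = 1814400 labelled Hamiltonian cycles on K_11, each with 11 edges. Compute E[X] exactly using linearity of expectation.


K_11 has (11 − 1)!/2 = 1814400 labelled Hamiltonian cycles.
For each such Hamiltonian cycle H, let X_H = 1 if all 11 edges of H are present in G. Then P[X_H = 1] = p^{11} = (2/11)^{11} = 2048/285311670611.
By linearity: E[X] = Σ_H E[X_H] = 1814400 · p^{11} = 1814400 · 2048/285311670611 = 3715891200/285311670611.
Numerically: E[X] ≈ 0.013024.

E[X] = 1814400 · (2/11)^{11} = 3715891200/285311670611 ≈ 0.013024.


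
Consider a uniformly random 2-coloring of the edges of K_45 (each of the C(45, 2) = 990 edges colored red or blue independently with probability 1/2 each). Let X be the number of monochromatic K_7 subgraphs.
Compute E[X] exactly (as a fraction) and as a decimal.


Let X = Σ_S X_S over the C(45, 7) = 45379620 subsets S of size 7, where X_S = 1 if the K_7 on S is monochromatic.
For a fixed S, the K_7 on S has C(7, 2) = 21 edges. P[all 21 edges red] = (1/2)^21, and likewise for blue, so P[monochromatic] = 2·(1/2)^21 = 2^{1 − 21} = 1/1048576.
Summing: E[X] = C(45, 7) · 2^{1 − 21} = 45379620 · 1/1048576 = 11344905/262144.
Numerically: E[X] ≈ 43.277.

E[X] = C(45,7)·2^(1−C(7,2)) = 11344905/262144 ≈ 43.277.


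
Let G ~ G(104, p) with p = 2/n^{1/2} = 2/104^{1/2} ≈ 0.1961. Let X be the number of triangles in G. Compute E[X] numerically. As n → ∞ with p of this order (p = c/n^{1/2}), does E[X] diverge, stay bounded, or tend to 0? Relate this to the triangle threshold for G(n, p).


Number of potential triangles: C(104, 3) = 182104.
Each occurs with probability p³ ≈ (0.1961)³ ≈ 7.542928e-03.
By linearity: E[X] = C(104, 3)·p³ ≈ 182104 · 7.542928e-03 ≈ 1373.5974.
Since α = 1/2 < 1, p = c/n^{1/2} ≫ 1/n is above the triangle threshold p ~ 1/n. Asymptotically E[X] ~ (c³/6)·n^{3(1−α)} = (2³/6)·n^{1.5} → ∞; triangles are abundant w.h.p.

E[X] ≈ 1373.5974; in regime p = Θ(1/n^{1/2}) E[X] diverges (above the triangle threshold p ~ 1/n).


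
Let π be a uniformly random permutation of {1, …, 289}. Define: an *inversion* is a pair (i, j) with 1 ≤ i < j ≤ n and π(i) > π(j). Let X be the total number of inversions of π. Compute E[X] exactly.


Write X = Σ X_I over the C(289, 2) = 41616 pairs i < j, with X_I the indicator of one inversion.
There are 41616 indicators.
For each fixed pair i < j, the values π(i) and π(j) are two distinct elements of {1, …, 289} in uniformly random order; by symmetry P[π(i) > π(j)] = 1/2.
By linearity: E[X] = 41616 · (1/2) = C(289, 2) · (1/2) = 41616/2 = 20808 ≈ 20808.000000.

E[X] = 20808 = 20808.000000.


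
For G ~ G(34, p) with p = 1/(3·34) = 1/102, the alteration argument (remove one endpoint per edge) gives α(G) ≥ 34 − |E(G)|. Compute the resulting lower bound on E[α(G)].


E[|E(G)|] = C(34, 2)·p = 561 · (1/102) = 11/2.
E[α(G)] ≥ n − E[|E(G)|] = 34 − 11/2 = 57/2.
Numerically: ≈ 28.50000.
(This is only a lower bound; the true E[α(G)] may be larger.)

E[α(G)] ≥ 57/2 ≈ 28.50000.


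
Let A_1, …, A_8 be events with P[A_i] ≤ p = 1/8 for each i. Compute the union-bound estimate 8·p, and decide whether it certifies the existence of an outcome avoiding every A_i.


Union bound: P[∪_{i=1}^{8} A_i] ≤ Σ_i P[A_i] ≤ 8·p = 8·(1/8) = 1.
Numerically: 1 ≈ 1.0000.
Is 1 < 1? NO.
Since the bound 1 is ≥ 1, the union bound is uninformative here; it does NOT by itself certify existence.

8·p = 1 ≈ 1.0000; existence NOT certified by the union bound.


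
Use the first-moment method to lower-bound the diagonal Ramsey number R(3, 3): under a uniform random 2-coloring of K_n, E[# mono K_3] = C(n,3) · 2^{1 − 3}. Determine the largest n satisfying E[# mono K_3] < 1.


We need C(n, 3) · 2^{1 − 3} < 1, i.e. C(n, 3) < 2^{3 − 1} = 4.
Check values of n near the boundary:
  n = 3: C(3, 3) = 1; 1 < 4? YES
  n = 4: C(4, 3) = 4; 4 < 4? NO
  n = 5: C(5, 3) = 10; 10 < 4? NO
  n = 6: C(6, 3) = 20; 20 < 4? NO
The largest n with C(n, 3) < 4 is n = 3 (where E[X] = 1/4 ≈ 0.2500). Hence R(3, 3) > 3, i.e. R(3, 3) ≥ 4.

Largest n = 3; hence R(3, 3) > 3.


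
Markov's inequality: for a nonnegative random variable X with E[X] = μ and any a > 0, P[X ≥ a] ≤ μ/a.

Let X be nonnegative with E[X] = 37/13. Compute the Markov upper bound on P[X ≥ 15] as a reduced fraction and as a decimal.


μ = E[X] = 37/13, a = 15.
Markov: P[X ≥ 15] ≤ μ/a = (37/13)/15 = 37/195.
Numerically: ≈ 0.189744.
(Since a = 15 > μ = 2.846154, the bound 37/195 is < 1 and informative.)

P[X ≥ 15] ≤ 37/195 ≈ 0.189744.


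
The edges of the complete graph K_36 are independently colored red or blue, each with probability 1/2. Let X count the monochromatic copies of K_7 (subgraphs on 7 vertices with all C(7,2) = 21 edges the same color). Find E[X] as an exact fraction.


Let X = Σ_S X_S over the C(36, 7) = 8347680 subsets S of size 7, where X_S = 1 if the K_7 on S is monochromatic.
For a fixed S, the K_7 on S has C(7, 2) = 21 edges. P[all 21 edges red] = (1/2)^21, and likewise for blue, so P[monochromatic] = 2·(1/2)^21 = 2^{1 − 21} = 1/1048576.
By linearity of expectation: E[X] = C(36, 7) · 2^{1 − 21} = 8347680 · 1/1048576 = 260865/32768.
Numerically: E[X] ≈ 7.961.

E[X] = C(36,7)·2^(1−C(7,2)) = 260865/32768 ≈ 7.961.


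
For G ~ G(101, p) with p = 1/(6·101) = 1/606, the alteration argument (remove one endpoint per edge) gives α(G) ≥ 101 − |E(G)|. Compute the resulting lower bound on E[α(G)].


E[|E(G)|] = C(101, 2)·p = 5050 · (1/606) = 25/3.
E[α(G)] ≥ n − E[|E(G)|] = 101 − 25/3 = 278/3.
Numerically: ≈ 92.667.
(This is only a lower bound; the true E[α(G)] may be larger.)

E[α(G)] ≥ 278/3 ≈ 92.667.


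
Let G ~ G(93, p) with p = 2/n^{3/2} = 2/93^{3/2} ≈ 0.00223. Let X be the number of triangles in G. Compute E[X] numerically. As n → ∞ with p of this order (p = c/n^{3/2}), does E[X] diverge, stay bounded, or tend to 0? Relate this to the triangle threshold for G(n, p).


Number of potential triangles: C(93, 3) = 129766.
Each occurs with probability p³ ≈ (0.00223)³ ≈ 1.1089621e-08.
By linearity: E[X] = C(93, 3)·p³ ≈ 129766 · 1.1089621e-08 ≈ 0.00144.
Since α = 3/2 > 1, p = c/n^{3/2} = o(1/n) is below the triangle threshold p ~ 1/n. Asymptotically E[X] ~ (c³/6)·n^{3(1−α)} = (2³/6)·n^{-1.5} → 0, so by Markov's inequality G has no triangles w.h.p.

E[X] ≈ 0.00144; in regime p = Θ(1/n^{3/2}) E[X] tends to 0 (below the triangle threshold p ~ 1/n).


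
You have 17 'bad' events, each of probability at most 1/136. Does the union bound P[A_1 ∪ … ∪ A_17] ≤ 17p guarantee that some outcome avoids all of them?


Union bound: P[∪_{i=1}^{17} A_i] ≤ Σ_i P[A_i] ≤ 17·p = 17·(1/136) = 1/8.
Numerically: 1/8 ≈ 0.125000.
Is 1/8 < 1? YES.
Since P[∪ A_i] ≤ 1/8 < 1, the complement has P[∩ A_i^c] ≥ 1 − 1/8 = 7/8 > 0, so some outcome avoids every A_i.

17·p = 1/8 ≈ 0.125000; existence CERTIFIED by the union bound.


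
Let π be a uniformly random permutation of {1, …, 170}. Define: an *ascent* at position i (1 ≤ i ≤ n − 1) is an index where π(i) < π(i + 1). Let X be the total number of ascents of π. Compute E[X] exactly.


Write X = Σ X_I over i = 1, …, 169, with X_I the indicator of one ascent.
There are 169 indicators.
For each fixed i, the pair (π(i), π(i+1)) is a uniformly random ordered pair of distinct values from {1, …, 170}; by symmetry P[π(i) < π(i+1)] = 1/2.
By linearity: E[X] = 169 · (1/2) = (170 − 1) · (1/2) = 169/2 ≈ 84.500.

E[X] = 169/2 = 84.500.


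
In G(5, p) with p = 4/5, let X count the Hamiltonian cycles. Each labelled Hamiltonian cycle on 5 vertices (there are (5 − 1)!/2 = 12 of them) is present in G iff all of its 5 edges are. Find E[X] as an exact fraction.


K_5 has (5 − 1)!/2 = 12 labelled Hamiltonian cycles.
For each such Hamiltonian cycle H, let X_H = 1 if all 5 edges of H are present in G. Then P[X_H = 1] = p^{5} = (4/5)^{5} = 1024/3125.
Summing the indicators: E[X] = Σ_H E[X_H] = 12 · p^{5} = 12 · 1024/3125 = 12288/3125.
Numerically: E[X] ≈ 3.93216.

E[X] = 12 · (4/5)^{5} = 12288/3125 ≈ 3.93216.


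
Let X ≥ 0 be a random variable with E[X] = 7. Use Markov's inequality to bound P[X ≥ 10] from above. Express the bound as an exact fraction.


μ = E[X] = 7, a = 10.
Markov: P[X ≥ 10] ≤ μ/a = (7)/10 = 7/10.
Numerically: ≈ 0.700.
(Since a = 10 > μ = 7.000, the bound 7/10 is < 1 and informative.)

P[X ≥ 10] ≤ 7/10 ≈ 0.700.


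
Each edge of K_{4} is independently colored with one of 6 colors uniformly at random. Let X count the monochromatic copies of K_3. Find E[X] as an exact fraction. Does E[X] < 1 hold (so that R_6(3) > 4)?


E[X] = C(4, 3) · 6^{1 − 3} = 4 · 6^{−2} = 4/36.
As a reduced fraction: E[X] = 1/9 ≈ 0.1111.
Is E[X] < 1? YES.
Since E[X] < 1, there exists a 6-coloring of K_{4} with no monochromatic K_3; hence R_6(3) > 4.

E[X] = 1/9 ≈ 0.1111; E[X] < 1, so R_6(3) > 4.


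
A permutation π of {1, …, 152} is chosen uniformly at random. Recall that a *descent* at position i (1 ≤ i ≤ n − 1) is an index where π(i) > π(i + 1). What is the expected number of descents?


Write X = Σ X_I over i = 1, …, 151, with X_I the indicator of one descent.
There are 151 indicators.
For each fixed i, the pair (π(i), π(i+1)) is a uniformly random ordered pair of distinct values from {1, …, 152}; by symmetry P[π(i) > π(i+1)] = 1/2.
By linearity: E[X] = 151 · (1/2) = (152 − 1) · (1/2) = 151/2 ≈ 75.50000.

E[X] = 151/2 = 75.50000.


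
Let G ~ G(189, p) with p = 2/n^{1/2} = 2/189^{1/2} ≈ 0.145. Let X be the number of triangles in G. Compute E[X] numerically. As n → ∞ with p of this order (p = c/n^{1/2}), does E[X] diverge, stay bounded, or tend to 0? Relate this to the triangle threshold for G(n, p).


Number of potential triangles: C(189, 3) = 1107414.
Each occurs with probability p³ ≈ (0.145)³ ≈ 3.07891e-03.
By linearity: E[X] = C(189, 3)·p³ ≈ 1107414 · 3.07891e-03 ≈ 3409.630.
Since α = 1/2 < 1, p = c/n^{1/2} ≫ 1/n is above the triangle threshold p ~ 1/n. Asymptotically E[X] ~ (c³/6)·n^{3(1−α)} = (2³/6)·n^{1.5} → ∞; triangles are abundant w.h.p.

E[X] ≈ 3409.630; in regime p = Θ(1/n^{1/2}) E[X] diverges (above the triangle threshold p ~ 1/n).


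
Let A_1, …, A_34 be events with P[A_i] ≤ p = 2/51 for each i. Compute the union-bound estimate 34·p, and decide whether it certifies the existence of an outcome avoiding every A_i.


Union bound: P[∪_{i=1}^{34} A_i] ≤ Σ_i P[A_i] ≤ 34·p = 34·(2/51) = 4/3.
Numerically: 4/3 ≈ 1.3333333.
Is 4/3 < 1? NO.
Since the bound 4/3 is ≥ 1, the union bound is uninformative here; it does NOT by itself certify existence.

34·p = 4/3 ≈ 1.3333333; existence NOT certified by the union bound.


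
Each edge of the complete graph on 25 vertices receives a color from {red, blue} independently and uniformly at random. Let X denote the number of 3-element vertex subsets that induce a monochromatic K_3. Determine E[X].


Let X = Σ_S X_S over the C(25, 3) = 2300 subsets S of size 3, where X_S = 1 if the K_3 on S is monochromatic.
For a fixed S, the K_3 on S has C(3, 2) = 3 edges. P[all 3 edges red] = (1/2)^3, and likewise for blue, so P[monochromatic] = 2·(1/2)^3 = 2^{1 − 3} = 1/4.
Summing: E[X] = C(25, 3) · 2^{1 − 3} = 2300 · 1/4 = 575.
Numerically: E[X] ≈ 575.000000.

E[X] = C(25,3)·2^(1−C(3,2)) = 575 ≈ 575.000000.


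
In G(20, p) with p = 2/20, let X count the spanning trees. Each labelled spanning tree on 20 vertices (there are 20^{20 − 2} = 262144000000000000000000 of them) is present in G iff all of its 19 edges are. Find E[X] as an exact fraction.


K_20 has 20^{20 − 2} = 262144000000000000000000 labelled spanning trees.
For each such spanning tree H, let X_H = 1 if all 19 edges of H are present in G. Then P[X_H = 1] = p^{19} = (1/10)^{19} = 1/10000000000000000000.
By linearity of expectation: E[X] = Σ_H E[X_H] = 262144000000000000000000 · p^{19} = 262144000000000000000000 · 1/10000000000000000000 = 131072/5.
Numerically: E[X] ≈ 2.62e+04.

E[X] = 262144000000000000000000 · (1/10)^{19} = 131072/5 ≈ 2.62e+04.


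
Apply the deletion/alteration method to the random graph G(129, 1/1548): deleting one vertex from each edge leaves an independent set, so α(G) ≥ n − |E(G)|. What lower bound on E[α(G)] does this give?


E[|E(G)|] = C(129, 2)·p = 8256 · (1/1548) = 16/3.
E[α(G)] ≥ n − E[|E(G)|] = 129 − 16/3 = 371/3.
Numerically: ≈ 123.66667.
(This is only a lower bound; the true E[α(G)] may be larger.)

E[α(G)] ≥ 371/3 ≈ 123.66667.


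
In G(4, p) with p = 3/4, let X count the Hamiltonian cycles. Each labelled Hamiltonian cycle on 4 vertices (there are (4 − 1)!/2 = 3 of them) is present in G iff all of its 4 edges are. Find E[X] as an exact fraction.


K_4 has (4 − 1)!/2 = 3 labelled Hamiltonian cycles.
For each such Hamiltonian cycle H, let X_H = 1 if all 4 edges of H are present in G. Then P[X_H = 1] = p^{4} = (3/4)^{4} = 81/256.
By linearity of expectation: E[X] = Σ_H E[X_H] = 3 · p^{4} = 3 · 81/256 = 243/256.
Numerically: E[X] ≈ 0.949219.

E[X] = 3 · (3/4)^{4} = 243/256 ≈ 0.949219.


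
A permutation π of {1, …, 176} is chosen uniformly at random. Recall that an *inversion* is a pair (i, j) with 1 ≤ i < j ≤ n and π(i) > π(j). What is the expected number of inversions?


Write X = Σ X_I over the C(176, 2) = 15400 pairs i < j, with X_I the indicator of one inversion.
There are 15400 indicators.
For each fixed pair i < j, the values π(i) and π(j) are two distinct elements of {1, …, 176} in uniformly random order; by symmetry P[π(i) > π(j)] = 1/2.
By linearity: E[X] = 15400 · (1/2) = C(176, 2) · (1/2) = 15400/2 = 7700 ≈ 7700.000.

E[X] = 7700 = 7700.000.


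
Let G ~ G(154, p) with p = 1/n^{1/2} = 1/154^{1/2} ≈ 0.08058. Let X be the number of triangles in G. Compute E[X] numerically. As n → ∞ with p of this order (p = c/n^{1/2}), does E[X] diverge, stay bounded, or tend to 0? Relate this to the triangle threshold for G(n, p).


Number of potential triangles: C(154, 3) = 596904.
Each occurs with probability p³ ≈ (0.08058)³ ≈ 5.232617e-04.
By linearity: E[X] = C(154, 3)·p³ ≈ 596904 · 5.232617e-04 ≈ 312.3370.
Since α = 1/2 < 1, p = c/n^{1/2} ≫ 1/n is above the triangle threshold p ~ 1/n. Asymptotically E[X] ~ (c³/6)·n^{3(1−α)} = (1³/6)·n^{1.5} → ∞; triangles are abundant w.h.p.

E[X] ≈ 312.3370; in regime p = Θ(1/n^{1/2}) E[X] diverges (above the triangle threshold p ~ 1/n).


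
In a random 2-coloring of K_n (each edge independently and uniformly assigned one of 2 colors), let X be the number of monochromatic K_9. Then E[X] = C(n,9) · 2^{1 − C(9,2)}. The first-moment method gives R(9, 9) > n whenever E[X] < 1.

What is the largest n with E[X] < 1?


We need C(n, 9) · 2^{1 − 36} < 1, i.e. C(n, 9) < 2^{36 − 1} = 34359738368.
Check values of n near the boundary:
  n = 63: C(63, 9) = 23667689815; 23667689815 < 34359738368? YES
  n = 64: C(64, 9) = 27540584512; 27540584512 < 34359738368? YES
  n = 65: C(65, 9) = 31966749880; 31966749880 < 34359738368? YES
  n = 66: C(66, 9) = 37014131440; 37014131440 < 34359738368? NO
  n = 67: C(67, 9) = 42757703560; 42757703560 < 34359738368? NO
  n = 68: C(68, 9) = 49280065120; 49280065120 < 34359738368? NO
The largest n with C(n, 9) < 34359738368 is n = 65 (where E[X] = 3995843735/4294967296 ≈ 0.93035). Hence R(9, 9) > 65, i.e. R(9, 9) ≥ 66.

Largest n = 65; hence R(9, 9) > 65.


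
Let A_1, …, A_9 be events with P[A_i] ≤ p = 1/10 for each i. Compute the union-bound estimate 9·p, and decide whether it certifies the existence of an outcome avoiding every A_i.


Union bound: P[∪_{i=1}^{9} A_i] ≤ Σ_i P[A_i] ≤ 9·p = 9·(1/10) = 9/10.
Numerically: 9/10 ≈ 0.9000000.
Is 9/10 < 1? YES.
Since P[∪ A_i] ≤ 9/10 < 1, the complement has P[∩ A_i^c] ≥ 1 − 9/10 = 1/10 > 0, so some outcome avoids every A_i.

9·p = 9/10 ≈ 0.9000000; existence CERTIFIED by the union bound.


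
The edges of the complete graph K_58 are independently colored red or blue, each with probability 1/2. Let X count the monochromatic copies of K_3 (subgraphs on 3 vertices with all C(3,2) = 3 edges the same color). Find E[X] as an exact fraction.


Let X = Σ_S X_S over the C(58, 3) = 30856 subsets S of size 3, where X_S = 1 if the K_3 on S is monochromatic.
For a fixed S, the K_3 on S has C(3, 2) = 3 edges. P[all 3 edges red] = (1/2)^3, and likewise for blue, so P[monochromatic] = 2·(1/2)^3 = 2^{1 − 3} = 1/4.
By linearity: E[X] = C(58, 3) · 2^{1 − 3} = 30856 · 1/4 = 7714.
Numerically: E[X] ≈ 7714.00000.

E[X] = C(58,3)·2^(1−C(3,2)) = 7714 ≈ 7714.00000.


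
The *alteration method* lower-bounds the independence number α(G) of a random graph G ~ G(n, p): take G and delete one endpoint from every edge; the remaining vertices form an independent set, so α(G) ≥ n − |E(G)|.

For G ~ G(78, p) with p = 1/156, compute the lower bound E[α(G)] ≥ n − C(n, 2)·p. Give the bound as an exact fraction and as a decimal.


E[|E(G)|] = C(78, 2)·p = 3003 · (1/156) = 77/4.
E[α(G)] ≥ n − E[|E(G)|] = 78 − 77/4 = 235/4.
Numerically: ≈ 58.75000.
(This is only a lower bound; the true E[α(G)] may be larger.)

E[α(G)] ≥ 235/4 ≈ 58.75000.
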